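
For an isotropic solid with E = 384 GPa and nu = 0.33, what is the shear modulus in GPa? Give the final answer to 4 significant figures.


G = E / (2*(1+nu))
G = 384 / (2*(1+0.33))
G = 144.4 GPa


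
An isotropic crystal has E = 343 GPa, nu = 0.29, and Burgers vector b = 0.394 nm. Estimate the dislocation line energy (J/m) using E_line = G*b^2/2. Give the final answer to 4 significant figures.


Step 1: G = E / (2*(1+nu))
G = 343 / (2*(1+0.29)) = 132.946 GPa = 1.32946e+11 Pa
Step 2: E_line = G*b^2/2
b = 0.394 nm = 3.94e-10 m
E_line = 0.5 * 1.32946e+11 * (3.94e-10)^2 = 1.032e-08 J/m


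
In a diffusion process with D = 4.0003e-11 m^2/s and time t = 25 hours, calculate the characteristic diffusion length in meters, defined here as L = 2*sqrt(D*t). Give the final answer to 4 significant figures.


t = 25 hr = 90000 s
Diffusion length = 2*sqrt(D*t)
= 2*sqrt(4.0003e-11 * 90000)
= 3.795e-03 m


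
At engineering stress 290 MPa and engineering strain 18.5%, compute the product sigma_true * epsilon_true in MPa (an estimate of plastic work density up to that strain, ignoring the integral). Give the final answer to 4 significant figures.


sigma_true = sigma_eng * (1 + epsilon_eng)
sigma_true = 290 * (1 + 0.185) = 343.65 MPa
epsilon_true = ln(1 + epsilon_eng)
epsilon_true = ln(1 + 0.185) = 0.169743
sigma_true * epsilon_true = 343.65 * 0.169743 = 58.33 MPa


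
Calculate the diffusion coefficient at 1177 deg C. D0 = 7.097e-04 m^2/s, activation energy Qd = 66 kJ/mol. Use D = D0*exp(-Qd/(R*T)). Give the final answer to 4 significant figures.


D = D0 * exp(-Qd / (R*T))
T = 1450.15 K
D = 7.097e-04 * exp(-66e3 / (8.314 * 1450.15))
D = 2.976e-06 m^2/s


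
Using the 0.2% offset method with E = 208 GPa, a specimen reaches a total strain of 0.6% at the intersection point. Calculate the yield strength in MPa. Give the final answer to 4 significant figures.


Offset strain = 0.002
Elastic strain at yield = total_strain - offset = 6e-03 - 0.002 = 4e-03
sigma_y = E * elastic_strain = 208000 * 4e-03
sigma_y = 832 MPa


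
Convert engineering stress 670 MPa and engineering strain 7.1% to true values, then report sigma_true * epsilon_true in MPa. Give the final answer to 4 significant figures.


sigma_true = sigma_eng * (1 + epsilon_eng)
sigma_true = 670 * (1 + 0.071) = 717.57 MPa
epsilon_true = ln(1 + epsilon_eng)
epsilon_true = ln(1 + 0.071) = 0.0685928
sigma_true * epsilon_true = 717.57 * 0.0685928 = 49.22 MPa


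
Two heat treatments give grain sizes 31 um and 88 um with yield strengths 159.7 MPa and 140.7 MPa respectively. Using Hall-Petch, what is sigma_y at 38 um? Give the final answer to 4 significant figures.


sigma_y = sigma0 + k / sqrt(d)
1/sqrt(d1) = 1/sqrt(3.1e-05) = 179.605;  1/sqrt(d2) = 106.6
k = (sigma1 - sigma2) / (1/sqrt(d1) - 1/sqrt(d2)) = (159.7 - 140.7) / (179.605 - 106.6) = 0.260256 MPa*m^0.5
sigma0 = sigma1 - k/sqrt(d1) = 159.7 - 0.260256*179.605 = 112.957 MPa
sigma_y(d3) = 112.957 + 0.260256 / sqrt(3.8e-05) = 155.2 MPa


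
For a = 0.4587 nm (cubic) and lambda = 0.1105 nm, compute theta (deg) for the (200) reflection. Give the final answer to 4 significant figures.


d = a / sqrt(h^2+k^2+l^2)
d = 0.4587 / sqrt(4) = 0.22935 nm
lambda = 2*d*sin(theta)  =>  sin(theta) = lambda / (2*d)
sin(theta) = 0.1105 / (2 * 0.22935) = 0.240898
theta = 13.94 deg


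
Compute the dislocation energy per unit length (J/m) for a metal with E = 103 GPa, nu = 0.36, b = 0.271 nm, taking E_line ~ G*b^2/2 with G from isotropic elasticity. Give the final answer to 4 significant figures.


Step 1: G = E / (2*(1+nu))
G = 103 / (2*(1+0.36)) = 37.8676 GPa = 3.78676e+10 Pa
Step 2: E_line = G*b^2/2
b = 0.271 nm = 2.71e-10 m
E_line = 0.5 * 3.78676e+10 * (2.71e-10)^2 = 1.391e-09 J/m


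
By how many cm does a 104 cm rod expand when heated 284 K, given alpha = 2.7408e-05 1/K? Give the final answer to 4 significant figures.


dL = L0 * alpha * dT
dL = 104 * 2.7408e-05 * 284
dL = 0.8095 cm


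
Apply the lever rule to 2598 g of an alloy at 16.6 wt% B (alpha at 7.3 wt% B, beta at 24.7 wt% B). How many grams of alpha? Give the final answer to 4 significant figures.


f_alpha = (C_beta - C0) / (C_beta - C_alpha)
f_alpha = (24.7 - 16.6) / (24.7 - 7.3) = 0.465517
m_alpha = f_alpha * m_total = 0.465517 * 2598 = 1209 g


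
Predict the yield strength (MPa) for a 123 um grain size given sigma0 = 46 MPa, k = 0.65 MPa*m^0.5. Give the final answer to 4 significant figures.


sigma_y = sigma0 + k / sqrt(d)
d = 123 um = 1.23e-04 m
sigma_y = 46 + 0.65 / sqrt(1.23e-04)
sigma_y = 104.6 MPa


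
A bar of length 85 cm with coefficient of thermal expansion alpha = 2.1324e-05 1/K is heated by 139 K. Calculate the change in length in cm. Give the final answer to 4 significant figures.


dL = L0 * alpha * dT
dL = 85 * 2.1324e-05 * 139
dL = 0.2519 cm


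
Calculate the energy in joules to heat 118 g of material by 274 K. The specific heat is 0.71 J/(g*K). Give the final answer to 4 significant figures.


Q = m * cp * dT
Q = 118 * 0.71 * 274
Q = 22960 J


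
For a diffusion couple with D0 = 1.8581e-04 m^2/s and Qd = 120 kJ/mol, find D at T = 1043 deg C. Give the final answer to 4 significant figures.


D = D0 * exp(-Qd / (R*T))
T = 1316.15 K
D = 1.8581e-04 * exp(-120e3 / (8.314 * 1316.15))
D = 3.209e-09 m^2/s


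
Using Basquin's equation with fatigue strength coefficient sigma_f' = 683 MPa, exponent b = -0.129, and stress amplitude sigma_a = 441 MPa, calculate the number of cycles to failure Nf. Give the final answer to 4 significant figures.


sigma_a = sigma_f' * (2*Nf)^b
2*Nf = (sigma_a / sigma_f')^(1/b)
2*Nf = (441 / 683)^(1/-0.129)
2*Nf = 29.6982
Nf = 14.85 cycles


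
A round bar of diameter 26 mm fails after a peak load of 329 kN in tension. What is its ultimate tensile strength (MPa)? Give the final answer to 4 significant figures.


A0 = pi*(d/2)^2 = pi*(26/2)^2 = 530.929 mm^2
UTS = F_max / A0 = 329*1000 / 530.929
UTS = 619.7 MPa


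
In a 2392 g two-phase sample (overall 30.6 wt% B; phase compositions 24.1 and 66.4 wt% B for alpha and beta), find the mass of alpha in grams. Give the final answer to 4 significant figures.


f_alpha = (C_beta - C0) / (C_beta - C_alpha)
f_alpha = (66.4 - 30.6) / (66.4 - 24.1) = 0.846336
m_alpha = f_alpha * m_total = 0.846336 * 2392 = 2024 g


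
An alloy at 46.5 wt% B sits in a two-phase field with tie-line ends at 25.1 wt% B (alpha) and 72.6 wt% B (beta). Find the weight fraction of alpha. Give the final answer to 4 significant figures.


f_alpha = (C_beta - C0) / (C_beta - C_alpha)
f_alpha = (72.6 - 46.5) / (72.6 - 25.1)
f_alpha = 0.5495


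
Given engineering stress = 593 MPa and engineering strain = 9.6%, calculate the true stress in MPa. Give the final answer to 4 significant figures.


sigma_true = sigma_eng * (1 + epsilon_eng)
sigma_true = 593 * (1 + 0.096)
sigma_true = 649.9 MPa


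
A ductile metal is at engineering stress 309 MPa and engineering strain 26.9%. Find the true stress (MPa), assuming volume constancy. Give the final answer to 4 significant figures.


sigma_true = sigma_eng * (1 + epsilon_eng)
sigma_true = 309 * (1 + 0.269)
sigma_true = 392.1 MPa


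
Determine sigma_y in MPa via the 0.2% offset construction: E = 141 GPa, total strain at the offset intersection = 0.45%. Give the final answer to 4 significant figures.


Offset strain = 0.002
Elastic strain at yield = total_strain - offset = 4.5e-03 - 0.002 = 2.5e-03
sigma_y = E * elastic_strain = 141000 * 2.5e-03
sigma_y = 352.5 MPa


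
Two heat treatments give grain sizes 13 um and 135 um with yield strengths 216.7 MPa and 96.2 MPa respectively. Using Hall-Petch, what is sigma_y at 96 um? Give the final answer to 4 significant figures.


sigma_y = sigma0 + k / sqrt(d)
1/sqrt(d1) = 1/sqrt(1.3e-05) = 277.35;  1/sqrt(d2) = 86.0663
k = (sigma1 - sigma2) / (1/sqrt(d1) - 1/sqrt(d2)) = (216.7 - 96.2) / (277.35 - 86.0663) = 0.629954 MPa*m^0.5
sigma0 = sigma1 - k/sqrt(d1) = 216.7 - 0.629954*277.35 = 41.9822 MPa
sigma_y(d3) = 41.9822 + 0.629954 / sqrt(9.6e-05) = 106.3 MPa


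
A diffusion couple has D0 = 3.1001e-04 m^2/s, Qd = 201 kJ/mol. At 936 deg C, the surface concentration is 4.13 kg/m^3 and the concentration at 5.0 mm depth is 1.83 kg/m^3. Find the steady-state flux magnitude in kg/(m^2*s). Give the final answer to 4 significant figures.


Step 1: D = D0 * exp(-Qd/(R*T))
T = 936 + 273.15 = 1209.15 K
D = 3.1001e-04 * exp(-201e3 / (8.314 * 1209.15)) = 6.42641e-13 m^2/s
Step 2: J = D * (C1 - C2) / dx
J = 6.42641e-13 * (4.13 - 1.83) / 5e-03
J = 2.956e-10 kg/(m^2*s)


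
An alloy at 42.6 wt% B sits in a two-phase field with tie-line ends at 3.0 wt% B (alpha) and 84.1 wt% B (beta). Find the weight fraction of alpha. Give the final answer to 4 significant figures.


f_alpha = (C_beta - C0) / (C_beta - C_alpha)
f_alpha = (84.1 - 42.6) / (84.1 - 3.0)
f_alpha = 0.5117


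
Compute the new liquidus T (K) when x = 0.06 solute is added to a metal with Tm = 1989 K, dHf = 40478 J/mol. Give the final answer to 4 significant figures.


dT = R*Tm^2*x / dHf
dT = 8.314 * 1989^2 * 0.06 / 40478
dT = 48.7542 K
T_new = 1989 - 48.7542 = 1940 K


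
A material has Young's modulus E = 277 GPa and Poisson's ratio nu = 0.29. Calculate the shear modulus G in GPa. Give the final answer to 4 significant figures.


G = E / (2*(1+nu))
G = 277 / (2*(1+0.29))
G = 107.4 GPa


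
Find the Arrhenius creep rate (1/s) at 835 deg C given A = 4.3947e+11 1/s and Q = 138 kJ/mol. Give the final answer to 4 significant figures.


rate = A * exp(-Q / (R*T))
T = 835 + 273.15 = 1108.15 K
rate = 4.3947e+11 * exp(-138e3 / (8.314 * 1108.15))
rate = 137300 1/s


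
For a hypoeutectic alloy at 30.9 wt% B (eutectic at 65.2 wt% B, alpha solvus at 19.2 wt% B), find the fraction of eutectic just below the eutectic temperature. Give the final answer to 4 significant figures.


f_primary = (C_e - C0) / (C_e - C_alpha_max)
f_primary = (65.2 - 30.9) / (65.2 - 19.2)
f_primary = 0.745652
f_eutectic = 1 - 0.745652 = 0.2543


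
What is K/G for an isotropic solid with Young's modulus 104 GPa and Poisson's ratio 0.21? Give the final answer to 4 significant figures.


G = E / (2*(1+nu))
G = 104 / (2*(1+0.21)) = 42.9752 GPa
K = E / (3*(1-2*nu))
K = 104 / (3*(1-2*0.21)) = 59.7701 GPa
K/G = 59.7701 / 42.9752 = 1.391


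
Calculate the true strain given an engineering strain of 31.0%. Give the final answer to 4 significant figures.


epsilon_true = ln(1 + epsilon_eng)
epsilon_true = ln(1 + 0.31)
epsilon_true = 0.27


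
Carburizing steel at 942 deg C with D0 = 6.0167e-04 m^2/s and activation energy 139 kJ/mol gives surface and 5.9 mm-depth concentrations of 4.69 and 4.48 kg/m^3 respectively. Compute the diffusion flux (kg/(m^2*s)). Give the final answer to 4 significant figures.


Step 1: D = D0 * exp(-Qd/(R*T))
T = 942 + 273.15 = 1215.15 K
D = 6.0167e-04 * exp(-139e3 / (8.314 * 1215.15)) = 6.36891e-10 m^2/s
Step 2: J = D * (C1 - C2) / dx
J = 6.36891e-10 * (4.69 - 4.48) / 5.9e-03
J = 2.267e-08 kg/(m^2*s)


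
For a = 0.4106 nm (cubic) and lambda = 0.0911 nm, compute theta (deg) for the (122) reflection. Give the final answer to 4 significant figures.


d = a / sqrt(h^2+k^2+l^2)
d = 0.4106 / sqrt(9) = 0.136867 nm
lambda = 2*d*sin(theta)  =>  sin(theta) = lambda / (2*d)
sin(theta) = 0.0911 / (2 * 0.136867) = 0.332806
theta = 19.44 deg


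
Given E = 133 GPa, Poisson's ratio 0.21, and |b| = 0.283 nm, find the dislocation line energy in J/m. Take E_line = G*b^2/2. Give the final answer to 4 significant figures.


Step 1: G = E / (2*(1+nu))
G = 133 / (2*(1+0.21)) = 54.9587 GPa = 5.49587e+10 Pa
Step 2: E_line = G*b^2/2
b = 0.283 nm = 2.83e-10 m
E_line = 0.5 * 5.49587e+10 * (2.83e-10)^2 = 2.201e-09 J/m


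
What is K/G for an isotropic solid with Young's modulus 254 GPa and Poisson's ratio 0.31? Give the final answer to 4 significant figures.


G = E / (2*(1+nu))
G = 254 / (2*(1+0.31)) = 96.9466 GPa
K = E / (3*(1-2*nu))
K = 254 / (3*(1-2*0.31)) = 222.807 GPa
K/G = 222.807 / 96.9466 = 2.298


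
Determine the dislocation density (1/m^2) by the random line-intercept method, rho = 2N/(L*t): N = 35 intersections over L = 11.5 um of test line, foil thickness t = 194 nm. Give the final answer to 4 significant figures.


rho = 2N / (L * t)
L = 11.5 um = 1.15e-05 m, t = 194 nm = 1.94e-07 m
rho = 2 * 35 / (1.15e-05 * 1.94e-07)
rho = 3.138e+13 1/m^2


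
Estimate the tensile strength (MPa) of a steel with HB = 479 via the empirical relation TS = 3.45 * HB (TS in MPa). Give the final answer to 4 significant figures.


TS (MPa) = 3.45 * HB
TS = 3.45 * 479
TS = 1653 MPa


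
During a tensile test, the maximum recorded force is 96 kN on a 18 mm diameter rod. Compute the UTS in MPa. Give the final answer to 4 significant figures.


A0 = pi*(d/2)^2 = pi*(18/2)^2 = 254.469 mm^2
UTS = F_max / A0 = 96*1000 / 254.469
UTS = 377.3 MPa


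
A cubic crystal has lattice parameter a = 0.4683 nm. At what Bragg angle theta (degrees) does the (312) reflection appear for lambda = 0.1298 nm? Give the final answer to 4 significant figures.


d = a / sqrt(h^2+k^2+l^2)
d = 0.4683 / sqrt(14) = 0.125158 nm
lambda = 2*d*sin(theta)  =>  sin(theta) = lambda / (2*d)
sin(theta) = 0.1298 / (2 * 0.125158) = 0.518543
theta = 31.23 deg


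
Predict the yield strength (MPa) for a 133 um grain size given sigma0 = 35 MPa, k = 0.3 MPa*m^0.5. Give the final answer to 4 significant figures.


sigma_y = sigma0 + k / sqrt(d)
d = 133 um = 1.33e-04 m
sigma_y = 35 + 0.3 / sqrt(1.33e-04)
sigma_y = 61.01 MPa


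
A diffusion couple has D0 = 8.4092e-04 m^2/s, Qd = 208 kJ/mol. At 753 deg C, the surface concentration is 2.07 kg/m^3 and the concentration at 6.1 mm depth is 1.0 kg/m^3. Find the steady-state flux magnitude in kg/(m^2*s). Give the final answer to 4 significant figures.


Step 1: D = D0 * exp(-Qd/(R*T))
T = 753 + 273.15 = 1026.15 K
D = 8.4092e-04 * exp(-208e3 / (8.314 * 1026.15)) = 2.16991e-14 m^2/s
Step 2: J = D * (C1 - C2) / dx
J = 2.16991e-14 * (2.07 - 1.0) / 6.1e-03
J = 3.806e-12 kg/(m^2*s)


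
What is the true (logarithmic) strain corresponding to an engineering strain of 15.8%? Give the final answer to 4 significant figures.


epsilon_true = ln(1 + epsilon_eng)
epsilon_true = ln(1 + 0.158)
epsilon_true = 0.1467


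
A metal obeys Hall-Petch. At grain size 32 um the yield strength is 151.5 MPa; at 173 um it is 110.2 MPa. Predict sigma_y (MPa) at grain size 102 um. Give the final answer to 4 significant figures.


sigma_y = sigma0 + k / sqrt(d)
1/sqrt(d1) = 1/sqrt(3.2e-05) = 176.777;  1/sqrt(d2) = 76.0286
k = (sigma1 - sigma2) / (1/sqrt(d1) - 1/sqrt(d2)) = (151.5 - 110.2) / (176.777 - 76.0286) = 0.409933 MPa*m^0.5
sigma0 = sigma1 - k/sqrt(d1) = 151.5 - 0.409933*176.777 = 79.0334 MPa
sigma_y(d3) = 79.0334 + 0.409933 / sqrt(1.02e-04) = 119.6 MPa


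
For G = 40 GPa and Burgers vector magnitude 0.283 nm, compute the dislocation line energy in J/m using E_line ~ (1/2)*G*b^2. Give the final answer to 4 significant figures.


E = G*b^2/2
b = 0.283 nm = 2.83e-10 m
G = 40 GPa = 4e+10 Pa
E = 0.5 * 4e+10 * (2.83e-10)^2
E = 1.602e-09 J/m


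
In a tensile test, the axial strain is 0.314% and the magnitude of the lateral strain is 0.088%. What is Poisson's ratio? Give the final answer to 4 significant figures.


nu = -epsilon_lat / epsilon_axial
Lateral strain is contraction (negative), so using magnitudes:
nu = 0.088 / 0.314
nu = 0.2803


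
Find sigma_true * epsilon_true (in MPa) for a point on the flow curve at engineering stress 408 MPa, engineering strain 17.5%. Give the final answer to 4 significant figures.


sigma_true = sigma_eng * (1 + epsilon_eng)
sigma_true = 408 * (1 + 0.175) = 479.4 MPa
epsilon_true = ln(1 + epsilon_eng)
epsilon_true = ln(1 + 0.175) = 0.161268
sigma_true * epsilon_true = 479.4 * 0.161268 = 77.31 MPa


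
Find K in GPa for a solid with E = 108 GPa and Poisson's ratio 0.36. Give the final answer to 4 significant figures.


K = E / (3*(1-2*nu))
K = 108 / (3*(1-2*0.36))
K = 128.6 GPa


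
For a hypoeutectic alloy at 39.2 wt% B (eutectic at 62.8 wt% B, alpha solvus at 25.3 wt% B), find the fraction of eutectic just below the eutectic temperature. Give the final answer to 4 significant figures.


f_primary = (C_e - C0) / (C_e - C_alpha_max)
f_primary = (62.8 - 39.2) / (62.8 - 25.3)
f_primary = 0.629333
f_eutectic = 1 - 0.629333 = 0.3707


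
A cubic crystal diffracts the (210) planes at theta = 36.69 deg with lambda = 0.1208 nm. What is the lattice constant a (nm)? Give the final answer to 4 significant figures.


d = lambda / (2*sin(theta))
d = 0.1208 / (2*sin(36.69 deg))
d = 0.10109 nm
a = d * sqrt(h^2+k^2+l^2) = 0.10109 * sqrt(5)
a = 0.226 nm


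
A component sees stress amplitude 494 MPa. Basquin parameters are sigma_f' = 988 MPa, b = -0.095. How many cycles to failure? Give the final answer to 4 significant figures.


sigma_a = sigma_f' * (2*Nf)^b
2*Nf = (sigma_a / sigma_f')^(1/b)
2*Nf = (494 / 988)^(1/-0.095)
2*Nf = 1474.81
Nf = 737.4 cycles


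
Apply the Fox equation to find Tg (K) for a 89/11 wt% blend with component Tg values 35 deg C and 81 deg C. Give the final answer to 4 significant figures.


1/Tg = w1/Tg1 + w2/Tg2 (in Kelvin)
Tg1 = 308.15 K, Tg2 = 354.15 K
1/Tg = 0.89/308.15 + 0.11/354.15
Tg = 312.6 K


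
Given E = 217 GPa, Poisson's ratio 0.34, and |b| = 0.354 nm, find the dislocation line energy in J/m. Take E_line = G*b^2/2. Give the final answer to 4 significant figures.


Step 1: G = E / (2*(1+nu))
G = 217 / (2*(1+0.34)) = 80.9701 GPa = 8.09701e+10 Pa
Step 2: E_line = G*b^2/2
b = 0.354 nm = 3.54e-10 m
E_line = 0.5 * 8.09701e+10 * (3.54e-10)^2 = 5.073e-09 J/m


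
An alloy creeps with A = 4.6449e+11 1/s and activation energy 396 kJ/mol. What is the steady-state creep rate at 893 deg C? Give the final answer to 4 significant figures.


rate = A * exp(-Q / (R*T))
T = 893 + 273.15 = 1166.15 K
rate = 4.6449e+11 * exp(-396e3 / (8.314 * 1166.15))
rate = 8.483e-07 1/s


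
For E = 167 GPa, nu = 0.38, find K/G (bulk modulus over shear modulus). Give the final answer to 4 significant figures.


G = E / (2*(1+nu))
G = 167 / (2*(1+0.38)) = 60.5072 GPa
K = E / (3*(1-2*nu))
K = 167 / (3*(1-2*0.38)) = 231.944 GPa
K/G = 231.944 / 60.5072 = 3.833


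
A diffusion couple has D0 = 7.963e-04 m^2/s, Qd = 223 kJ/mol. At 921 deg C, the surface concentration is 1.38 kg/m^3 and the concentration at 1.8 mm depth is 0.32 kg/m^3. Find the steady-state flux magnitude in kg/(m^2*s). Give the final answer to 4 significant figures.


Step 1: D = D0 * exp(-Qd/(R*T))
T = 921 + 273.15 = 1194.15 K
D = 7.963e-04 * exp(-223e3 / (8.314 * 1194.15)) = 1.40034e-13 m^2/s
Step 2: J = D * (C1 - C2) / dx
J = 1.40034e-13 * (1.38 - 0.32) / 1.8e-03
J = 8.246e-11 kg/(m^2*s)


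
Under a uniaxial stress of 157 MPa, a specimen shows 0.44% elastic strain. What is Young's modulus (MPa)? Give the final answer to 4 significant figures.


E = sigma / epsilon
epsilon = 0.44% = 4.4e-03
E = 157 / 4.4e-03
E = 35680 MPa


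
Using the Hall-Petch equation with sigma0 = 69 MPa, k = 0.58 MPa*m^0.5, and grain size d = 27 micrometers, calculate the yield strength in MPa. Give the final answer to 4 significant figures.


sigma_y = sigma0 + k / sqrt(d)
d = 27 um = 2.7e-05 m
sigma_y = 69 + 0.58 / sqrt(2.7e-05)
sigma_y = 180.6 MPa


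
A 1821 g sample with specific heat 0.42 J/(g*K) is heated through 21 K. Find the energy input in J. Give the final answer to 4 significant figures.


Q = m * cp * dT
Q = 1821 * 0.42 * 21
Q = 16060 J


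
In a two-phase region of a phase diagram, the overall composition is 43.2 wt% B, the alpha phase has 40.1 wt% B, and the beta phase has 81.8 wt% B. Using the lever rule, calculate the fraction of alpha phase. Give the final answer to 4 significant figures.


f_alpha = (C_beta - C0) / (C_beta - C_alpha)
f_alpha = (81.8 - 43.2) / (81.8 - 40.1)
f_alpha = 0.9257


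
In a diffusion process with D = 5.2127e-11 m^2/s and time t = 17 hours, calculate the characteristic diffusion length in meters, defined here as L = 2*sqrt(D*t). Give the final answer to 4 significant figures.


t = 17 hr = 61200 s
Diffusion length = 2*sqrt(D*t)
= 2*sqrt(5.2127e-11 * 61200)
= 3.572e-03 m


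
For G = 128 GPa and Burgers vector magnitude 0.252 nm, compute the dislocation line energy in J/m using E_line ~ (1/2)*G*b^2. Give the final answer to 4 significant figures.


E = G*b^2/2
b = 0.252 nm = 2.52e-10 m
G = 128 GPa = 1.28e+11 Pa
E = 0.5 * 1.28e+11 * (2.52e-10)^2
E = 4.064e-09 J/m


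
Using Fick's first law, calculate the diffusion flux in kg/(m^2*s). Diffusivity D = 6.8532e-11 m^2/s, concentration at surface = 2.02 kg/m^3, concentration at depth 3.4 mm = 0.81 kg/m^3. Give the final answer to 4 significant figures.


J = -D * (dC/dx) = D * (C1 - C2) / dx
J = 6.8532e-11 * (2.02 - 0.81) / 3.4e-03
J = 2.439e-08 kg/(m^2*s)


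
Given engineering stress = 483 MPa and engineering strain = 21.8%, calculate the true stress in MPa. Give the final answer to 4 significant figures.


sigma_true = sigma_eng * (1 + epsilon_eng)
sigma_true = 483 * (1 + 0.218)
sigma_true = 588.3 MPa


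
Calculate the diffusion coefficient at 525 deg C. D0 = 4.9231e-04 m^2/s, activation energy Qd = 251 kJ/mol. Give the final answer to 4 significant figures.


D = D0 * exp(-Qd / (R*T))
T = 798.15 K
D = 4.9231e-04 * exp(-251e3 / (8.314 * 798.15))
D = 1.841e-20 m^2/s


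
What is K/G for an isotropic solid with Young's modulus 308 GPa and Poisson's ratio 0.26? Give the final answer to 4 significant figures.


G = E / (2*(1+nu))
G = 308 / (2*(1+0.26)) = 122.222 GPa
K = E / (3*(1-2*nu))
K = 308 / (3*(1-2*0.26)) = 213.889 GPa
K/G = 213.889 / 122.222 = 1.75


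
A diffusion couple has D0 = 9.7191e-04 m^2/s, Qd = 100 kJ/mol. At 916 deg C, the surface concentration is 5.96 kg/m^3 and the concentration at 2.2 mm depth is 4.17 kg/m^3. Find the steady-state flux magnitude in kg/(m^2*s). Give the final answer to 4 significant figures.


Step 1: D = D0 * exp(-Qd/(R*T))
T = 916 + 273.15 = 1189.15 K
D = 9.7191e-04 * exp(-100e3 / (8.314 * 1189.15)) = 3.93427e-08 m^2/s
Step 2: J = D * (C1 - C2) / dx
J = 3.93427e-08 * (5.96 - 4.17) / 2.2e-03
J = 3.201e-05 kg/(m^2*s)


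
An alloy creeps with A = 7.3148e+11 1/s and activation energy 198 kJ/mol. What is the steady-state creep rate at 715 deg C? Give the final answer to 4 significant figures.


rate = A * exp(-Q / (R*T))
T = 715 + 273.15 = 988.15 K
rate = 7.3148e+11 * exp(-198e3 / (8.314 * 988.15))
rate = 24.97 1/s


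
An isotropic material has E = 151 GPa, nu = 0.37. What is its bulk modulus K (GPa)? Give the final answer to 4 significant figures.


K = E / (3*(1-2*nu))
K = 151 / (3*(1-2*0.37))
K = 193.6 GPa


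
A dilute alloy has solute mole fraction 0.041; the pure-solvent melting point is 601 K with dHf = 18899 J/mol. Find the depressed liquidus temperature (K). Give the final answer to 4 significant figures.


dT = R*Tm^2*x / dHf
dT = 8.314 * 601^2 * 0.041 / 18899
dT = 6.51484 K
T_new = 601 - 6.51484 = 594.5 K


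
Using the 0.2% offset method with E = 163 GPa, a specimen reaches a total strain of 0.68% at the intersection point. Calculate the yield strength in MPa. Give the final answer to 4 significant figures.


Offset strain = 0.002
Elastic strain at yield = total_strain - offset = 6.8e-03 - 0.002 = 4.8e-03
sigma_y = E * elastic_strain = 163000 * 4.8e-03
sigma_y = 782.4 MPa


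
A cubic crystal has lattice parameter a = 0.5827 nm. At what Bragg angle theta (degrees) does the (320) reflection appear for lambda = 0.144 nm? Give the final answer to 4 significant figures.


d = a / sqrt(h^2+k^2+l^2)
d = 0.5827 / sqrt(13) = 0.161612 nm
lambda = 2*d*sin(theta)  =>  sin(theta) = lambda / (2*d)
sin(theta) = 0.144 / (2 * 0.161612) = 0.445512
theta = 26.46 deg


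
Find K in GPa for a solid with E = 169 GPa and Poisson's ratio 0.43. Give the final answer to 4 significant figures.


K = E / (3*(1-2*nu))
K = 169 / (3*(1-2*0.43))
K = 402.4 GPa


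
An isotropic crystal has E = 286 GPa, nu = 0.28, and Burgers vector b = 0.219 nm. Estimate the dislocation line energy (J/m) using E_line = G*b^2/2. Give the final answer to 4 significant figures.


Step 1: G = E / (2*(1+nu))
G = 286 / (2*(1+0.28)) = 111.719 GPa = 1.11719e+11 Pa
Step 2: E_line = G*b^2/2
b = 0.219 nm = 2.19e-10 m
E_line = 0.5 * 1.11719e+11 * (2.19e-10)^2 = 2.679e-09 J/m


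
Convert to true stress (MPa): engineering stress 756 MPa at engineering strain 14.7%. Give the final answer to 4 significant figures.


sigma_true = sigma_eng * (1 + epsilon_eng)
sigma_true = 756 * (1 + 0.147)
sigma_true = 867.1 MPa


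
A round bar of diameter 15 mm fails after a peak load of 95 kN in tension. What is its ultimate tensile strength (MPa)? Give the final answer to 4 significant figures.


A0 = pi*(d/2)^2 = pi*(15/2)^2 = 176.715 mm^2
UTS = F_max / A0 = 95*1000 / 176.715
UTS = 537.6 MPa


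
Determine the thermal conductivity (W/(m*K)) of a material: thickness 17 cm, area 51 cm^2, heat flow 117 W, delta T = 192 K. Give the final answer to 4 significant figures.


k = Q*L / (A*dT)
L = 0.17 m, A = 5.1e-03 m^2
k = 117 * 0.17 / (5.1e-03 * 192)
k = 20.31 W/(m*K)


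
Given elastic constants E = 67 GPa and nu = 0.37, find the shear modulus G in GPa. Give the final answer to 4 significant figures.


G = E / (2*(1+nu))
G = 67 / (2*(1+0.37))
G = 24.45 GPa


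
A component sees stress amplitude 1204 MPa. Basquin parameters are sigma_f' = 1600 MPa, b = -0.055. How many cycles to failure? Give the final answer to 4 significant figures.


sigma_a = sigma_f' * (2*Nf)^b
2*Nf = (sigma_a / sigma_f')^(1/b)
2*Nf = (1204 / 1600)^(1/-0.055)
2*Nf = 175.929
Nf = 87.96 cycles


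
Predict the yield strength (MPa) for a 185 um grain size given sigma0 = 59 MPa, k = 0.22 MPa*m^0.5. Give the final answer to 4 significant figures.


sigma_y = sigma0 + k / sqrt(d)
d = 185 um = 1.85e-04 m
sigma_y = 59 + 0.22 / sqrt(1.85e-04)
sigma_y = 75.17 MPa


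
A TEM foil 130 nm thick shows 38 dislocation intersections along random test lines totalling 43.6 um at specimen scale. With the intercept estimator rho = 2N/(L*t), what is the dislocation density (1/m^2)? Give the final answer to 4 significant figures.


rho = 2N / (L * t)
L = 43.6 um = 4.36e-05 m, t = 130 nm = 1.3e-07 m
rho = 2 * 38 / (4.36e-05 * 1.3e-07)
rho = 1.341e+13 1/m^2


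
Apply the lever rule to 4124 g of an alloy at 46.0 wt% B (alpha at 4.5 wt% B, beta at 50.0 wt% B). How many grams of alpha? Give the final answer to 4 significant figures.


f_alpha = (C_beta - C0) / (C_beta - C_alpha)
f_alpha = (50.0 - 46.0) / (50.0 - 4.5) = 0.0879121
m_alpha = f_alpha * m_total = 0.0879121 * 4124 = 362.5 g


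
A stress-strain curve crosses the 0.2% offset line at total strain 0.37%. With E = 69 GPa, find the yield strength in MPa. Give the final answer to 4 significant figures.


Offset strain = 0.002
Elastic strain at yield = total_strain - offset = 3.7e-03 - 0.002 = 1.7e-03
sigma_y = E * elastic_strain = 69000 * 1.7e-03
sigma_y = 117.3 MPa


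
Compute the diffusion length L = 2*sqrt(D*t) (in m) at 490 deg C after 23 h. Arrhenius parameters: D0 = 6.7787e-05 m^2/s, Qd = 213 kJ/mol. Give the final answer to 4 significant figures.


Step 1: D = D0 * exp(-Qd/(R*T))
T = 763.15 K
D = 6.7787e-05 * exp(-213e3 / (8.314 * 763.15)) = 1.78485e-19 m^2/s
Step 2: L = 2*sqrt(D*t)
t = 23 h = 82800 s
L = 2*sqrt(1.78485e-19 * 82800) = 2.431e-07 m


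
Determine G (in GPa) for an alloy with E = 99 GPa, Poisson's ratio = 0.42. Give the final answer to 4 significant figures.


G = E / (2*(1+nu))
G = 99 / (2*(1+0.42))
G = 34.86 GPa


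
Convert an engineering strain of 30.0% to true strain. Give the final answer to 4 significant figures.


epsilon_true = ln(1 + epsilon_eng)
epsilon_true = ln(1 + 0.3)
epsilon_true = 0.2624


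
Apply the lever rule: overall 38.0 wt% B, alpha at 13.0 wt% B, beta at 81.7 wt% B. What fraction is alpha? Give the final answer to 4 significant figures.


f_alpha = (C_beta - C0) / (C_beta - C_alpha)
f_alpha = (81.7 - 38.0) / (81.7 - 13.0)
f_alpha = 0.6361


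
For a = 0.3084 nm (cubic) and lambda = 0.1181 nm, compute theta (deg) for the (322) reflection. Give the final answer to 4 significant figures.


d = a / sqrt(h^2+k^2+l^2)
d = 0.3084 / sqrt(17) = 0.074798 nm
lambda = 2*d*sin(theta)  =>  sin(theta) = lambda / (2*d)
sin(theta) = 0.1181 / (2 * 0.074798) = 0.78946
theta = 52.14 deg


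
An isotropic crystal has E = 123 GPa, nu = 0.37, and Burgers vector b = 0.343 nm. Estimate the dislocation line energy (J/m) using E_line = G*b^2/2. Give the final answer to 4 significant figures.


Step 1: G = E / (2*(1+nu))
G = 123 / (2*(1+0.37)) = 44.8905 GPa = 4.48905e+10 Pa
Step 2: E_line = G*b^2/2
b = 0.343 nm = 3.43e-10 m
E_line = 0.5 * 4.48905e+10 * (3.43e-10)^2 = 2.641e-09 J/m


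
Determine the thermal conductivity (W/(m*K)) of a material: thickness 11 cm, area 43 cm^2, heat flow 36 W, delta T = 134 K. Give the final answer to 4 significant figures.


k = Q*L / (A*dT)
L = 0.11 m, A = 4.3e-03 m^2
k = 36 * 0.11 / (4.3e-03 * 134)
k = 6.873 W/(m*K)


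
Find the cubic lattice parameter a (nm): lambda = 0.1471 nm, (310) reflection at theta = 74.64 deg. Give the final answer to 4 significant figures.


d = lambda / (2*sin(theta))
d = 0.1471 / (2*sin(74.64 deg))
d = 0.0762745 nm
a = d * sqrt(h^2+k^2+l^2) = 0.0762745 * sqrt(10)
a = 0.2412 nm


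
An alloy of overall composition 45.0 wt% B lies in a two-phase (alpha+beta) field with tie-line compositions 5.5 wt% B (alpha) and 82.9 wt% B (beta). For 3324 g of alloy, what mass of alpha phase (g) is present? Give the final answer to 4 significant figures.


f_alpha = (C_beta - C0) / (C_beta - C_alpha)
f_alpha = (82.9 - 45.0) / (82.9 - 5.5) = 0.489664
m_alpha = f_alpha * m_total = 0.489664 * 3324 = 1628 g


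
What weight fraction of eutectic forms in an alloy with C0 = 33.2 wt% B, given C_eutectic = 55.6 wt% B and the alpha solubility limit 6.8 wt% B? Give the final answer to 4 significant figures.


f_primary = (C_e - C0) / (C_e - C_alpha_max)
f_primary = (55.6 - 33.2) / (55.6 - 6.8)
f_primary = 0.459016
f_eutectic = 1 - 0.459016 = 0.541


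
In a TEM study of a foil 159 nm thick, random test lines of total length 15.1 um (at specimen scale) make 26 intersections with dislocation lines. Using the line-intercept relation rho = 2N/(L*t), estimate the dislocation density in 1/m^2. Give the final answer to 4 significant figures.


rho = 2N / (L * t)
L = 15.1 um = 1.51e-05 m, t = 159 nm = 1.59e-07 m
rho = 2 * 26 / (1.51e-05 * 1.59e-07)
rho = 2.166e+13 1/m^2


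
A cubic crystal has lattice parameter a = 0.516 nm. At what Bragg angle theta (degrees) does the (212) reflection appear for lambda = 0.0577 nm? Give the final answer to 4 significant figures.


d = a / sqrt(h^2+k^2+l^2)
d = 0.516 / sqrt(9) = 0.172 nm
lambda = 2*d*sin(theta)  =>  sin(theta) = lambda / (2*d)
sin(theta) = 0.0577 / (2 * 0.172) = 0.167733
theta = 9.656 deg


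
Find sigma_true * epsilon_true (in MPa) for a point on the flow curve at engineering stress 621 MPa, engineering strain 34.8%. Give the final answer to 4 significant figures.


sigma_true = sigma_eng * (1 + epsilon_eng)
sigma_true = 621 * (1 + 0.348) = 837.108 MPa
epsilon_true = ln(1 + epsilon_eng)
epsilon_true = ln(1 + 0.348) = 0.298622
sigma_true * epsilon_true = 837.108 * 0.298622 = 250 MPa


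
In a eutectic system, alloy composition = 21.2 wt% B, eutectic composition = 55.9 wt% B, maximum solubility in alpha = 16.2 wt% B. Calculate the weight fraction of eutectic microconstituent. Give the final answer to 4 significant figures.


f_primary = (C_e - C0) / (C_e - C_alpha_max)
f_primary = (55.9 - 21.2) / (55.9 - 16.2)
f_primary = 0.874055
f_eutectic = 1 - 0.874055 = 0.1259


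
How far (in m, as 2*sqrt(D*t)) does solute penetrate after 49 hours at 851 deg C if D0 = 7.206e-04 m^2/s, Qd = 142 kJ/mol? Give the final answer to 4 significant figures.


Step 1: D = D0 * exp(-Qd/(R*T))
T = 1124.15 K
D = 7.206e-04 * exp(-142e3 / (8.314 * 1124.15)) = 1.81676e-10 m^2/s
Step 2: L = 2*sqrt(D*t)
t = 49 h = 176400 s
L = 2*sqrt(1.81676e-10 * 176400) = 0.01132 m


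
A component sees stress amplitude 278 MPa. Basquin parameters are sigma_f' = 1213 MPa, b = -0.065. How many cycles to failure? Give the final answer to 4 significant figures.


sigma_a = sigma_f' * (2*Nf)^b
2*Nf = (sigma_a / sigma_f')^(1/b)
2*Nf = (278 / 1213)^(1/-0.065)
2*Nf = 6.97145e+09
Nf = 3.486e+09 cycles


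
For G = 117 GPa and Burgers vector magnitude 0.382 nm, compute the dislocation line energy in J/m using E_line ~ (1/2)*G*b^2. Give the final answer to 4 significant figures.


E = G*b^2/2
b = 0.382 nm = 3.82e-10 m
G = 117 GPa = 1.17e+11 Pa
E = 0.5 * 1.17e+11 * (3.82e-10)^2
E = 8.537e-09 J/m


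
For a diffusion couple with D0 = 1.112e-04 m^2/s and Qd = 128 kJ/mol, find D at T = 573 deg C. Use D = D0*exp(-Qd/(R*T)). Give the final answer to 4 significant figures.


D = D0 * exp(-Qd / (R*T))
T = 846.15 K
D = 1.112e-04 * exp(-128e3 / (8.314 * 846.15))
D = 1.394e-12 m^2/s


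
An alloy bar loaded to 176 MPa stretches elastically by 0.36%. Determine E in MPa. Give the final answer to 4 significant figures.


E = sigma / epsilon
epsilon = 0.36% = 3.6e-03
E = 176 / 3.6e-03
E = 48890 MPa


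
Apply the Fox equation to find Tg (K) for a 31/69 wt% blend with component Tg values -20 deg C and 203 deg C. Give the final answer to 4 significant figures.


1/Tg = w1/Tg1 + w2/Tg2 (in Kelvin)
Tg1 = 253.15 K, Tg2 = 476.15 K
1/Tg = 0.31/253.15 + 0.69/476.15
Tg = 374 K


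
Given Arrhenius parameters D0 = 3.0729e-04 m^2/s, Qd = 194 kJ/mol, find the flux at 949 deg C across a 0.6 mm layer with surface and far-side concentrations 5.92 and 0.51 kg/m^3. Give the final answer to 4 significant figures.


Step 1: D = D0 * exp(-Qd/(R*T))
T = 949 + 273.15 = 1222.15 K
D = 3.0729e-04 * exp(-194e3 / (8.314 * 1222.15)) = 1.56927e-12 m^2/s
Step 2: J = D * (C1 - C2) / dx
J = 1.56927e-12 * (5.92 - 0.51) / 6e-04
J = 1.415e-08 kg/(m^2*s)


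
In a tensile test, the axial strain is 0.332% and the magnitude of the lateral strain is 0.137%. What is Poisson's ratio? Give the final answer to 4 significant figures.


nu = -epsilon_lat / epsilon_axial
Lateral strain is contraction (negative), so using magnitudes:
nu = 0.137 / 0.332
nu = 0.4127


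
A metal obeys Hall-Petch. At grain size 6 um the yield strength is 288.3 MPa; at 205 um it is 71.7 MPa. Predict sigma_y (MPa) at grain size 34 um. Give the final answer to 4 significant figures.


sigma_y = sigma0 + k / sqrt(d)
1/sqrt(d1) = 1/sqrt(6e-06) = 408.248;  1/sqrt(d2) = 69.843
k = (sigma1 - sigma2) / (1/sqrt(d1) - 1/sqrt(d2)) = (288.3 - 71.7) / (408.248 - 69.843) = 0.640061 MPa*m^0.5
sigma0 = sigma1 - k/sqrt(d1) = 288.3 - 0.640061*408.248 = 26.9962 MPa
sigma_y(d3) = 26.9962 + 0.640061 / sqrt(3.4e-05) = 136.8 MPa


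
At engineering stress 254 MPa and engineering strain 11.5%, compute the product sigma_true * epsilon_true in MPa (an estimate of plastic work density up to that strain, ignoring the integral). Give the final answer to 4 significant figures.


sigma_true = sigma_eng * (1 + epsilon_eng)
sigma_true = 254 * (1 + 0.115) = 283.21 MPa
epsilon_true = ln(1 + epsilon_eng)
epsilon_true = ln(1 + 0.115) = 0.108854
sigma_true * epsilon_true = 283.21 * 0.108854 = 30.83 MPa


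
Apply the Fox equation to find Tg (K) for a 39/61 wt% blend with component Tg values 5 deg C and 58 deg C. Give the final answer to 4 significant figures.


1/Tg = w1/Tg1 + w2/Tg2 (in Kelvin)
Tg1 = 278.15 K, Tg2 = 331.15 K
1/Tg = 0.39/278.15 + 0.61/331.15
Tg = 308.2 K


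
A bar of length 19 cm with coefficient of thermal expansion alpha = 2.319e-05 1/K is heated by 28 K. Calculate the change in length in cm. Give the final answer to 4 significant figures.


dL = L0 * alpha * dT
dL = 19 * 2.319e-05 * 28
dL = 0.01234 cm


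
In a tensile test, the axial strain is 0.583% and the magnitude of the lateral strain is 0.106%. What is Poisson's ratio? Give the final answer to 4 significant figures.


nu = -epsilon_lat / epsilon_axial
Lateral strain is contraction (negative), so using magnitudes:
nu = 0.106 / 0.583
nu = 0.1818


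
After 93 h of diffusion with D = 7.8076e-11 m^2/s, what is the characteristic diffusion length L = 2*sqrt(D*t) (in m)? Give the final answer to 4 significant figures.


t = 93 hr = 334800 s
Diffusion length = 2*sqrt(D*t)
= 2*sqrt(7.8076e-11 * 334800)
= 0.01023 m


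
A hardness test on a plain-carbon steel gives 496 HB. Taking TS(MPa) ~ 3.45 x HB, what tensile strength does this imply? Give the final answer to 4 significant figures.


TS (MPa) = 3.45 * HB
TS = 3.45 * 496
TS = 1711 MPa


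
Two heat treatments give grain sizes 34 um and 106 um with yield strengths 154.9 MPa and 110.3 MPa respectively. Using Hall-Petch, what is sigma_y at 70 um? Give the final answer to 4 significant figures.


sigma_y = sigma0 + k / sqrt(d)
1/sqrt(d1) = 1/sqrt(3.4e-05) = 171.499;  1/sqrt(d2) = 97.1286
k = (sigma1 - sigma2) / (1/sqrt(d1) - 1/sqrt(d2)) = (154.9 - 110.3) / (171.499 - 97.1286) = 0.599704 MPa*m^0.5
sigma0 = sigma1 - k/sqrt(d1) = 154.9 - 0.599704*171.499 = 52.0516 MPa
sigma_y(d3) = 52.0516 + 0.599704 / sqrt(7e-05) = 123.7 MPa


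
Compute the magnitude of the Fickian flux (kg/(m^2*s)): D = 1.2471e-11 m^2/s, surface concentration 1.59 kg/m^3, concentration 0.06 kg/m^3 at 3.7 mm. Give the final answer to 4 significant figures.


J = -D * (dC/dx) = D * (C1 - C2) / dx
J = 1.2471e-11 * (1.59 - 0.06) / 3.7e-03
J = 5.157e-09 kg/(m^2*s)


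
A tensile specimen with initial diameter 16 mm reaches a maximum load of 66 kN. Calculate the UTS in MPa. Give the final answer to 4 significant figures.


A0 = pi*(d/2)^2 = pi*(16/2)^2 = 201.062 mm^2
UTS = F_max / A0 = 66*1000 / 201.062
UTS = 328.3 MPa


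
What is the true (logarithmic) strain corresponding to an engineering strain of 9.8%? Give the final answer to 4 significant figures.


epsilon_true = ln(1 + epsilon_eng)
epsilon_true = ln(1 + 0.098)
epsilon_true = 0.09349


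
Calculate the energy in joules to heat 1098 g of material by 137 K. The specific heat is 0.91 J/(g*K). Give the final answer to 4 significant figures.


Q = m * cp * dT
Q = 1098 * 0.91 * 137
Q = 136900 J


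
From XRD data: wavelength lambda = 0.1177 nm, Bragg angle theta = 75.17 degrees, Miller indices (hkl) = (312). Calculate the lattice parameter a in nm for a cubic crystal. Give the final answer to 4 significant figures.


d = lambda / (2*sin(theta))
d = 0.1177 / (2*sin(75.17 deg))
d = 0.0608779 nm
a = d * sqrt(h^2+k^2+l^2) = 0.0608779 * sqrt(14)
a = 0.2278 nm


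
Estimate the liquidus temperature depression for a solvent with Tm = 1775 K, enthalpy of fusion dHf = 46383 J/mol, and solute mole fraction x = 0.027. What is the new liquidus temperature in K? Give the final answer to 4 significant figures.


dT = R*Tm^2*x / dHf
dT = 8.314 * 1775^2 * 0.027 / 46383
dT = 15.248 K
T_new = 1775 - 15.248 = 1760 K


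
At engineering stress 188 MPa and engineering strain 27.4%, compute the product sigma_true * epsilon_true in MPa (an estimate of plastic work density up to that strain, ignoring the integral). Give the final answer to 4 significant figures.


sigma_true = sigma_eng * (1 + epsilon_eng)
sigma_true = 188 * (1 + 0.274) = 239.512 MPa
epsilon_true = ln(1 + epsilon_eng)
epsilon_true = ln(1 + 0.274) = 0.242162
sigma_true * epsilon_true = 239.512 * 0.242162 = 58 MPa


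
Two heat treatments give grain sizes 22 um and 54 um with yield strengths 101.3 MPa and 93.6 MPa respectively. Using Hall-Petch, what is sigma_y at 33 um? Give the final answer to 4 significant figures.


sigma_y = sigma0 + k / sqrt(d)
1/sqrt(d1) = 1/sqrt(2.2e-05) = 213.201;  1/sqrt(d2) = 136.083
k = (sigma1 - sigma2) / (1/sqrt(d1) - 1/sqrt(d2)) = (101.3 - 93.6) / (213.201 - 136.083) = 0.099847 MPa*m^0.5
sigma0 = sigma1 - k/sqrt(d1) = 101.3 - 0.099847*213.201 = 80.0125 MPa
sigma_y(d3) = 80.0125 + 0.099847 / sqrt(3.3e-05) = 97.39 MPa
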